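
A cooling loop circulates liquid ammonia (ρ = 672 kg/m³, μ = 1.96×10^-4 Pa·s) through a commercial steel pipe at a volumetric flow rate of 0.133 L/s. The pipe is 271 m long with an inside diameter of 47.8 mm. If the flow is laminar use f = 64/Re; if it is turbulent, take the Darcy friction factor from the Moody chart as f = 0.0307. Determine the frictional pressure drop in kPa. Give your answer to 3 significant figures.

Q = 0.133 L/s = 0.133/1000 = 0.000133 m³/s.
Cross-sectional area A = πD²/4 = π(0.0478)²/4 = 0.001795 m²; mean velocity V = Q/A = 0.000133/0.001795 = 0.07411 m/s.
Reynolds number Re = ρVD/μ = 672 · 0.07411 · 0.0478 / 0.000196 = 1.215e+04.
Re > 4000 → turbulent; use the Moody-chart value f = 0.0307.
Darcy-Weisbach: ΔP = f(L/D)(ρV²/2) = 0.0307·(271/0.0478)·(672·0.07411²/2) = 0.0307·5669·1.846 = 321.2 Pa.
ΔP = 321.2 Pa = 0.321 kPa.

ΔP ≈ 0.321 kPa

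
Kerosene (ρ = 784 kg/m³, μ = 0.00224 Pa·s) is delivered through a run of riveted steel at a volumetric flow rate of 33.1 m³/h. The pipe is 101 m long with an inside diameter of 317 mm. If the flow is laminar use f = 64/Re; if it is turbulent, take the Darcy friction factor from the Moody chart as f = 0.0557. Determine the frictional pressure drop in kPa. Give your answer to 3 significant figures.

ΔP ≈ 0.0944 kPa

Q = 33.1 m³/h = 33.1/3600 = 0.009194 m³/s.
Cross-sectional area A = πD²/4 = π(0.317)²/4 = 0.07892 m²; mean velocity V = Q/A = 0.009194/0.07892 = 0.1165 m/s.
Reynolds number Re = ρVD/μ = 784 · 0.1165 · 0.317 / 0.00224 = 1.293e+04.
Re > 4000 → turbulent; use the Moody-chart value f = 0.0557.
Darcy-Weisbach: ΔP = f(L/D)(ρV²/2) = 0.0557·(101/0.317)·(784·0.1165²/2) = 0.0557·318.6·5.32 = 94.41 Pa.
ΔP = 94.41 Pa = 0.0944 kPa.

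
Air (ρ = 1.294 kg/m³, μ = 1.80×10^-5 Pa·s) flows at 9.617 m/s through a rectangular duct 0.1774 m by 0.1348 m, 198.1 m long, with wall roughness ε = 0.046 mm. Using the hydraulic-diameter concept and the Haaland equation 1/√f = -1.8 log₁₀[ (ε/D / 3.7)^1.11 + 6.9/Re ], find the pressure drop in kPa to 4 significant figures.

ΔP ≈ 1.473 kPa

Hydraulic diameter D_h = 4A/P = 4·(0.1774·0.1348)/(2·(0.1774+0.1348)) = 0.09565/0.6244 = 0.1532 m.
Re = ρVD_h/μ = 1.294·9.617·0.1532/1.8e-05 = 1.059e+05.
ε/D_h = 4.6e-05/0.1532 = 0.0003; Haaland gives 1/√f = -1.8 log₁₀[2.88e-05+6.51e-05] = 7.249, so f = 0.01903.
ΔP = f(L/D_h)(ρV²/2) = 0.01903·198.1/0.1532·59.84 = 1473 Pa.
ΔP = 1.473 kPa.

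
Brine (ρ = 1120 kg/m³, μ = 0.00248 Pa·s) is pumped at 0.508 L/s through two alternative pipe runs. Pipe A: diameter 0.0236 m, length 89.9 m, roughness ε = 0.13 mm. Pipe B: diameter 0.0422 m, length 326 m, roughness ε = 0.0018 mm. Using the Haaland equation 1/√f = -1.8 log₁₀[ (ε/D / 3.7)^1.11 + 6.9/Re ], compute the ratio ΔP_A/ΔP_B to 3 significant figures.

Pipe A: V = Q/A = 0.000508/0.0004374 = 1.161 m/s; Re = 1.238e+04; ε/D = 0.00551; Haaland → f = 0.03693; ΔP_A = f(L/D)(ρV²/2) = 1.062e+05 Pa.
Pipe B: V = Q/A = 0.000508/0.001399 = 0.3632 m/s; Re = 6922; ε/D = 4.27e-05; Haaland → f = 0.03429; ΔP_B = f(L/D)(ρV²/2) = 1.957e+04 Pa.
ΔP_A/ΔP_B = 1.062e+05/1.957e+04 = 5.43.

ΔP_A/ΔP_B ≈ 5.43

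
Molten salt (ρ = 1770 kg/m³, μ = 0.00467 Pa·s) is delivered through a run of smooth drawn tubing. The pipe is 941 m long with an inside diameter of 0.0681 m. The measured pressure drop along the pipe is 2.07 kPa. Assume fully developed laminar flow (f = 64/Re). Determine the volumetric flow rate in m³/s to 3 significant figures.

For laminar flow, f = 64/Re with Re = ρVD/μ, so Darcy-Weisbach reduces to ΔP = 32μLV/D². Solving for V: V = ΔP·D²/(32μL) = 2070·(0.0681)²/(32·0.00467·941) = 0.06827 m/s.
Check: Re = ρVD/μ = 1770·0.06827·0.0681/0.00467 = 1762 < 2300, so the laminar assumption holds.
Q = V·A = 0.06827·(π/4·0.0681²) = 0.0002487 m³/s = 2.49×10^-4 m³/s.

Q ≈ 2.49×10^-4 m³/s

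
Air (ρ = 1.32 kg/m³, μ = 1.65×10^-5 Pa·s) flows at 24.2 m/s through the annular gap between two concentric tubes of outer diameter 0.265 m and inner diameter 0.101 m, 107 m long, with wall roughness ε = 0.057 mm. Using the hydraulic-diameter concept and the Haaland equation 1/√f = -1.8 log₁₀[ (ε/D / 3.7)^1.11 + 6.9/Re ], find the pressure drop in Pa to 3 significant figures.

ΔP ≈ 4300 Pa

Hydraulic diameter D_h = 4A/P = D_o - D_i = 0.265 - 0.101 = 0.164 m.
Re = ρVD_h/μ = 1.32·24.2·0.164/1.65e-05 = 3.175e+05.
ε/D_h = 5.7e-05/0.164 = 0.000348; Haaland gives 1/√f = -1.8 log₁₀[3.39e-05+2.17e-05] = 7.659, so f = 0.01705.
ΔP = f(L/D_h)(ρV²/2) = 0.01705·107/0.164·386.5 = 4299 Pa.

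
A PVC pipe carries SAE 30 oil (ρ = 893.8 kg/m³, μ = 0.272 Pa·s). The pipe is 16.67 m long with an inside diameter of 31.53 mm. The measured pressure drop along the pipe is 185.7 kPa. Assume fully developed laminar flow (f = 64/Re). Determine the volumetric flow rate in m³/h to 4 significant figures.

Q ≈ 3.576 m³/h

For laminar flow, f = 64/Re with Re = ρVD/μ, so Darcy-Weisbach reduces to ΔP = 32μLV/D². Solving for V: V = ΔP·D²/(32μL) = 1.857e+05·(0.03153)²/(32·0.272·16.67) = 1.272 m/s.
Check: Re = ρVD/μ = 893.8·1.272·0.03153/0.272 = 131.8 < 2300, so the laminar assumption holds.
Q = V·A = 1.272·(π/4·0.03153²) = 0.0009934 m³/s = 3.576 m³/h.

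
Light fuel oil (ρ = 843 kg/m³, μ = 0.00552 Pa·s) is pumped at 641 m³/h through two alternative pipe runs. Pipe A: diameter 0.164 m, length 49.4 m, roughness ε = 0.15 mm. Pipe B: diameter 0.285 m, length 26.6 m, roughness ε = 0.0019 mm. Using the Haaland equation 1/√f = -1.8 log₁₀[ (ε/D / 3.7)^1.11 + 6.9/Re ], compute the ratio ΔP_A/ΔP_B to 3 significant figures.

Pipe A: V = Q/A = 0.1781/0.02112 = 8.429 m/s; Re = 2.111e+05; ε/D = 0.000915; Haaland → f = 0.0205; ΔP_A = f(L/D)(ρV²/2) = 1.849e+05 Pa.
Pipe B: V = Q/A = 0.1781/0.06379 = 2.791 m/s; Re = 1.215e+05; ε/D = 6.67e-06; Haaland → f = 0.01715; ΔP_B = f(L/D)(ρV²/2) = 5255 Pa.
ΔP_A/ΔP_B = 1.849e+05/5255 = 35.2.

ΔP_A/ΔP_B ≈ 35.2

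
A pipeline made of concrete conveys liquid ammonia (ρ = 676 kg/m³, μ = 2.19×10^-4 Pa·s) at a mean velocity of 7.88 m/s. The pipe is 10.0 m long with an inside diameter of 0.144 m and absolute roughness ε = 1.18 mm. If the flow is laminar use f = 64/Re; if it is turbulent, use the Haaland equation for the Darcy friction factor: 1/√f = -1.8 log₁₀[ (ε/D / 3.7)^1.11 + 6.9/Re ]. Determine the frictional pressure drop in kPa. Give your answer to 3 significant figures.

ΔP ≈ 51.8 kPa

Reynolds number Re = ρVD/μ = 676 · 7.88 · 0.144 / 0.000219 = 3.503e+06.
Re > 4000 → turbulent. Relative roughness ε/D = 0.00118/0.144 = 0.00819. Haaland: 1/√f = -1.8 log₁₀[(0.00819/3.7)^1.11 + 6.9/3.503e+06] = -1.8 log₁₀[0.00113 + 1.97e-06] = 5.303, so f = 0.03556.
Darcy-Weisbach: ΔP = f(L/D)(ρV²/2) = 0.03556·(10/0.144)·(676·7.88²/2) = 0.03556·69.44·2.099e+04 = 5.183e+04 Pa.
ΔP = 5.183e+04 Pa = 51.8 kPa.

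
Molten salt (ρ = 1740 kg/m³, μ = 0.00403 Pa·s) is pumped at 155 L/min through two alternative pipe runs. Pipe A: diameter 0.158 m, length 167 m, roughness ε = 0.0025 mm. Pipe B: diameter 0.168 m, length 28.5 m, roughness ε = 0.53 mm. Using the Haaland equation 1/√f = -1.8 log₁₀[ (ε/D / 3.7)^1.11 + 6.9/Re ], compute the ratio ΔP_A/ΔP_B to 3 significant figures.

ΔP_A/ΔP_B ≈ 6.99

Pipe A: V = Q/A = 0.002583/0.01961 = 0.1318 m/s; Re = 8988; ε/D = 1.58e-05; Haaland → f = 0.03182; ΔP_A = f(L/D)(ρV²/2) = 508 Pa.
Pipe B: V = Q/A = 0.002583/0.02217 = 0.1165 m/s; Re = 8453; ε/D = 0.00315; Haaland → f = 0.03625; ΔP_B = f(L/D)(ρV²/2) = 72.66 Pa.
ΔP_A/ΔP_B = 508/72.66 = 6.99.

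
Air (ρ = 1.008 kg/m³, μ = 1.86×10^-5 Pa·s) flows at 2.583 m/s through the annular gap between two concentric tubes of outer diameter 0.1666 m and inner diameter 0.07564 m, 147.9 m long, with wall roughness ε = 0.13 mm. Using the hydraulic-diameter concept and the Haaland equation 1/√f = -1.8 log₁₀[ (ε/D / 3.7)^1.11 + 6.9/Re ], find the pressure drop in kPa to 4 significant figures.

ΔP ≈ 0.1699 kPa

Hydraulic diameter D_h = 4A/P = D_o - D_i = 0.1666 - 0.07564 = 0.09096 m.
Re = ρVD_h/μ = 1.008·2.583·0.09096/1.86e-05 = 1.273e+04.
ε/D_h = 0.00013/0.09096 = 0.00143; Haaland gives 1/√f = -1.8 log₁₀[0.000163+0.000542] = 5.674, so f = 0.03107.
ΔP = f(L/D_h)(ρV²/2) = 0.03107·147.9/0.09096·3.363 = 169.9 Pa.
ΔP = 0.1699 kPa.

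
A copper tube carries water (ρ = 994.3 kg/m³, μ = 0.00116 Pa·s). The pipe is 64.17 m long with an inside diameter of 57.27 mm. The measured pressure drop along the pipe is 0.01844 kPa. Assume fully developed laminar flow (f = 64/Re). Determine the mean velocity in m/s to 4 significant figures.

V ≈ 0.02539 m/s

For laminar flow, f = 64/Re with Re = ρVD/μ, so Darcy-Weisbach reduces to ΔP = 32μLV/D². Solving for V: V = ΔP·D²/(32μL) = 18.44·(0.05727)²/(32·0.00116·64.17) = 0.02539 m/s.
Check: Re = ρVD/μ = 994.3·0.02539·0.05727/0.00116 = 1246 < 2300, so the laminar assumption holds.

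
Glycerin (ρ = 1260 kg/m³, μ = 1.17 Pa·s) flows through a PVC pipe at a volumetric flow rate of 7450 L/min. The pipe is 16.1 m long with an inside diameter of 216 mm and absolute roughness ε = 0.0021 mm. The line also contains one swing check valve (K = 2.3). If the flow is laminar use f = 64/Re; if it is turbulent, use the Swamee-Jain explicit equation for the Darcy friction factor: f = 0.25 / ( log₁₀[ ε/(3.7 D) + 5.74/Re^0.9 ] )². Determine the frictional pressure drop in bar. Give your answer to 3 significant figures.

Q = 7450 L/min = 7450/60000 = 0.1242 m³/s.
Cross-sectional area A = πD²/4 = π(0.216)²/4 = 0.03664 m²; mean velocity V = Q/A = 0.1242/0.03664 = 3.389 m/s.
Reynolds number Re = ρVD/μ = 1260 · 3.389 · 0.216 / 1.17 = 788.2.
Re < 2300 → laminar flow, so f = 64/Re = 64/788.2 = 0.0812 (the turbulent correlation is not needed).
Total minor-loss coefficient ΣK = 1·2.3 = 2.3.
ΔP = [f·L/D + ΣK]·(ρV²/2) = [0.0812·16.1/0.216 + 2.3]·(1260·3.389²/2) = [6.052 + 2.3]·7234 = 6.042e+04 Pa.
ΔP = 6.042e+04 Pa = 0.604 bar.

ΔP ≈ 0.604 bar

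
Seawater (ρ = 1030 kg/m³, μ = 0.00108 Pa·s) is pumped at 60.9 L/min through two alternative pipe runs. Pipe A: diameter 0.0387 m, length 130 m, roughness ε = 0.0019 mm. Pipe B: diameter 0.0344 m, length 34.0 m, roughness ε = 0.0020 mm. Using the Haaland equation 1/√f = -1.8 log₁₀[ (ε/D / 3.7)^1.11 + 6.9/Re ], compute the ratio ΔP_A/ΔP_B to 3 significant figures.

Pipe A: V = Q/A = 0.001015/0.001176 = 0.8629 m/s; Re = 3.185e+04; ε/D = 4.91e-05; Haaland → f = 0.02308; ΔP_A = f(L/D)(ρV²/2) = 2.973e+04 Pa.
Pipe B: V = Q/A = 0.001015/0.0009294 = 1.092 m/s; Re = 3.583e+04; ε/D = 5.81e-05; Haaland → f = 0.02248; ΔP_B = f(L/D)(ρV²/2) = 1.365e+04 Pa.
ΔP_A/ΔP_B = 2.973e+04/1.365e+04 = 2.18.

ΔP_A/ΔP_B ≈ 2.18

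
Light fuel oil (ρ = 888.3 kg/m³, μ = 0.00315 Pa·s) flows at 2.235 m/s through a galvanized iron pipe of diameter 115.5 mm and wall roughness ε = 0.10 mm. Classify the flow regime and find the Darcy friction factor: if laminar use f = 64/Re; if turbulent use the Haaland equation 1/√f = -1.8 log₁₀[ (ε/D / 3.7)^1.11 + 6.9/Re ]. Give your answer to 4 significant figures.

f ≈ 0.02224

Re = ρVD/μ = 888.3·2.235·0.1155/0.00315 = 7.28e+04.
Re > 4000 → turbulent. ε/D = 0.0001/0.1155 = 0.000866; Haaland: 1/√f = -1.8 log₁₀[9.33e-05 + 9.48e-05] = 6.706, so f = 0.02224.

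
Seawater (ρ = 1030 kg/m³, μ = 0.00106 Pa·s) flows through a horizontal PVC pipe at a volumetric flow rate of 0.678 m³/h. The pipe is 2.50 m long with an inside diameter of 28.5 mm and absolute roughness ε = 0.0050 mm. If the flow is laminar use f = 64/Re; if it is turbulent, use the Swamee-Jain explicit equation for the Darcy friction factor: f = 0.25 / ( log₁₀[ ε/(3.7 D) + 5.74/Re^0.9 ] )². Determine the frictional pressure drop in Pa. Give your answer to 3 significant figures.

ΔP ≈ 130 Pa

Q = 0.678 m³/h = 0.678/3600 = 0.0001883 m³/s.
Cross-sectional area A = πD²/4 = π(0.0285)²/4 = 0.0006379 m²; mean velocity V = Q/A = 0.0001883/0.0006379 = 0.2952 m/s.
Reynolds number Re = ρVD/μ = 1030 · 0.2952 · 0.0285 / 0.00106 = 8176.
Re > 4000 → turbulent. Relative roughness ε/D = 5e-06/0.0285 = 0.000175. Swamee-Jain: f = 0.25/(log₁₀[0.000175/3.7 + 5.74/8176^0.9])² = 0.25/(log₁₀[4.74e-05 + 0.00173])² = 0.25/(-2.751)² = 0.03304.
Darcy-Weisbach: ΔP = f(L/D)(ρV²/2) = 0.03304·(2.5/0.0285)·(1030·0.2952²/2) = 0.03304·87.72·44.89 = 130.1 Pa.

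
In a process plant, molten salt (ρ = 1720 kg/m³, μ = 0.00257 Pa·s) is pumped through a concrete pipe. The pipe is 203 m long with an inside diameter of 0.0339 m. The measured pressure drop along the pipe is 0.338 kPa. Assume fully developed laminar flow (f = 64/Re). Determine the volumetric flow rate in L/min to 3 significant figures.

For laminar flow, f = 64/Re with Re = ρVD/μ, so Darcy-Weisbach reduces to ΔP = 32μLV/D². Solving for V: V = ΔP·D²/(32μL) = 338·(0.0339)²/(32·0.00257·203) = 0.02327 m/s.
Check: Re = ρVD/μ = 1720·0.02327·0.0339/0.00257 = 527.9 < 2300, so the laminar assumption holds.
Q = V·A = 0.02327·(π/4·0.0339²) = 2.1e-05 m³/s = 1.26 L/min.

Q ≈ 1.26 L/min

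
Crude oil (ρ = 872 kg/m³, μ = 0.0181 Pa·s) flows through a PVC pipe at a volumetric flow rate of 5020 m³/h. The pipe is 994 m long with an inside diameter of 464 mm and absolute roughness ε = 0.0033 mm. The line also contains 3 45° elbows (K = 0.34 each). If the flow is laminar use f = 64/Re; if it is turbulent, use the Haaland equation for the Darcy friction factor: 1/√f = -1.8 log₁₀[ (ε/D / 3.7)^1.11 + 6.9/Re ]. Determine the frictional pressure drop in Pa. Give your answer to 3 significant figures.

ΔP ≈ 1.03×10^6 Pa

Q = 5020 m³/h = 5020/3600 = 1.394 m³/s.
Cross-sectional area A = πD²/4 = π(0.464)²/4 = 0.1691 m²; mean velocity V = Q/A = 1.394/0.1691 = 8.247 m/s.
Reynolds number Re = ρVD/μ = 872 · 8.247 · 0.464 / 0.0181 = 1.843e+05.
Re > 4000 → turbulent. Relative roughness ε/D = 3.3e-06/0.464 = 7.11e-06. Haaland: 1/√f = -1.8 log₁₀[(7.11e-06/3.7)^1.11 + 6.9/1.843e+05] = -1.8 log₁₀[4.52e-07 + 3.74e-05] = 7.959, so f = 0.01579.
Total minor-loss coefficient ΣK = 3·0.34 = 1.02.
ΔP = [f·L/D + ΣK]·(ρV²/2) = [0.01579·994/0.464 + 1.02]·(872·8.247²/2) = [33.82 + 1.02]·2.965e+04 = 1.033e+06 Pa.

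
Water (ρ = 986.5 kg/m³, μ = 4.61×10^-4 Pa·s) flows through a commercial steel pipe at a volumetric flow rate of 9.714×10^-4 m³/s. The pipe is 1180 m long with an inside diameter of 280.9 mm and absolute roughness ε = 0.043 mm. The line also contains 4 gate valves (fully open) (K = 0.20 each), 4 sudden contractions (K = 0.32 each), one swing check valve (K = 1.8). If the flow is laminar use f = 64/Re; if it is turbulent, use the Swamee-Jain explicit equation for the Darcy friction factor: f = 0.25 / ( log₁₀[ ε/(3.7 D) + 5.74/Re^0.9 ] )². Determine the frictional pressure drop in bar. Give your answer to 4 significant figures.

ΔP ≈ 1.663×10^-4 bar

Cross-sectional area A = πD²/4 = π(0.2809)²/4 = 0.06197 m²; mean velocity V = Q/A = 0.0009714/0.06197 = 0.01567 m/s.
Reynolds number Re = ρVD/μ = 986.5 · 0.01567 · 0.2809 / 0.000461 = 9422.
Re > 4000 → turbulent. Relative roughness ε/D = 4.3e-05/0.2809 = 0.000153. Swamee-Jain: f = 0.25/(log₁₀[0.000153/3.7 + 5.74/9422^0.9])² = 0.25/(log₁₀[4.14e-05 + 0.00152])² = 0.25/(-2.806)² = 0.03175.
Total minor-loss coefficient ΣK = 4·0.2 + 4·0.32 + 1·1.8 = 3.88.
ΔP = [f·L/D + ΣK]·(ρV²/2) = [0.03175·1180/0.2809 + 3.88]·(986.5·0.01567²/2) = [133.4 + 3.88]·0.1212 = 16.63 Pa.
ΔP = 16.63 Pa = 1.663×10^-4 bar.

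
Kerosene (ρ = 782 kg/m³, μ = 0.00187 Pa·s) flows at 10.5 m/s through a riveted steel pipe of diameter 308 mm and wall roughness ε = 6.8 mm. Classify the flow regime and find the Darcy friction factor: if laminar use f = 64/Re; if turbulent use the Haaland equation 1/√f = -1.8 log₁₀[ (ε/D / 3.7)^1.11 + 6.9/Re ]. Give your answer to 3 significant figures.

Re = ρVD/μ = 782·10.5·0.308/0.00187 = 1.352e+06.
Re > 4000 → turbulent. ε/D = 0.0068/0.308 = 0.0221; Haaland: 1/√f = -1.8 log₁₀[0.0034 + 5.1e-06] = 4.443, so f = 0.05066.

f ≈ 0.0507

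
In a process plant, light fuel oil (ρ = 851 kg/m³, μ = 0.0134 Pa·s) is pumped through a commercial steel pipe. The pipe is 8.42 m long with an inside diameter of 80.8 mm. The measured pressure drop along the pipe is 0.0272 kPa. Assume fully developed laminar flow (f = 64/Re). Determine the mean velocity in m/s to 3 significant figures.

For laminar flow, f = 64/Re with Re = ρVD/μ, so Darcy-Weisbach reduces to ΔP = 32μLV/D². Solving for V: V = ΔP·D²/(32μL) = 27.2·(0.0808)²/(32·0.0134·8.42) = 0.04918 m/s.
Check: Re = ρVD/μ = 851·0.04918·0.0808/0.0134 = 252.4 < 2300, so the laminar assumption holds.

V ≈ 0.0492 m/s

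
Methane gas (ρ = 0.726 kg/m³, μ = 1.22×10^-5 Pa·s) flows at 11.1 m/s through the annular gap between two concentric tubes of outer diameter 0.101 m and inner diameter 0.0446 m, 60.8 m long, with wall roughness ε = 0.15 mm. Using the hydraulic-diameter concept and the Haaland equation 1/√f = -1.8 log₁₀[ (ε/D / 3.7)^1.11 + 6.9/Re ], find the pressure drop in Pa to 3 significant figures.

Hydraulic diameter D_h = 4A/P = D_o - D_i = 0.101 - 0.0446 = 0.0564 m.
Re = ρVD_h/μ = 0.726·11.1·0.0564/1.22e-05 = 3.725e+04.
ε/D_h = 0.00015/0.0564 = 0.00266; Haaland gives 1/√f = -1.8 log₁₀[0.000324+0.000185] = 5.927, so f = 0.02846.
ΔP = f(L/D_h)(ρV²/2) = 0.02846·60.8/0.0564·44.73 = 1372 Pa.

ΔP ≈ 1370 Pa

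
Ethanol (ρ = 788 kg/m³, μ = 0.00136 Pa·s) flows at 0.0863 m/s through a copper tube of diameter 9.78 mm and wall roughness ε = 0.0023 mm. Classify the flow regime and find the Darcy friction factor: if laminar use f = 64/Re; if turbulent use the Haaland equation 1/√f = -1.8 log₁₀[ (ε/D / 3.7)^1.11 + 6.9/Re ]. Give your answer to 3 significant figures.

Re = ρVD/μ = 788·0.0863·0.00978/0.00136 = 489.
Re < 2300 → laminar, so f = 64/Re = 0.1309 (roughness is irrelevant in laminar flow).

f ≈ 0.131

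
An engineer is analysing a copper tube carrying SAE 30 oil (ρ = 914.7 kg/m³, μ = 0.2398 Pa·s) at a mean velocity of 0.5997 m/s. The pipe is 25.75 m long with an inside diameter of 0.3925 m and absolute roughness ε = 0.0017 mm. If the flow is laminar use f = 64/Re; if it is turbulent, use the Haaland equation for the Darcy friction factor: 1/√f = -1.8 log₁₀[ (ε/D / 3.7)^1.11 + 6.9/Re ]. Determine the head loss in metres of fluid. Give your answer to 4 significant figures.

h_f ≈ 0.08572 m

Reynolds number Re = ρVD/μ = 914.7 · 0.5997 · 0.3925 / 0.24 = 897.8.
Re < 2300 → laminar flow, so f = 64/Re = 64/897.8 = 0.07128 (the turbulent correlation is not needed).
Darcy-Weisbach: ΔP = f(L/D)(ρV²/2) = 0.07128·(25.75/0.3925)·(914.7·0.5997²/2) = 0.07128·65.61·164.5 = 769.2 Pa.
Head loss h_f = ΔP/(ρg) = 769.2/(914.7·9.81) = 0.08572 m.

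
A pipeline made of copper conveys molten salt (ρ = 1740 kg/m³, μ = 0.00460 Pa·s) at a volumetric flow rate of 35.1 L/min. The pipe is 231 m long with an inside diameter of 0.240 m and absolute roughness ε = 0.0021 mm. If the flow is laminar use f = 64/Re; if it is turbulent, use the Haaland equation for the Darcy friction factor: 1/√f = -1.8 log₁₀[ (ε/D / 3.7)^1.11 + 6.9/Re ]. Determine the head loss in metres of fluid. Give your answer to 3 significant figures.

Q = 35.1 L/min = 35.1/60000 = 0.000585 m³/s.
Cross-sectional area A = πD²/4 = π(0.24)²/4 = 0.04524 m²; mean velocity V = Q/A = 0.000585/0.04524 = 0.01293 m/s.
Reynolds number Re = ρVD/μ = 1740 · 0.01293 · 0.24 / 0.0046 = 1174.
Re < 2300 → laminar flow, so f = 64/Re = 64/1174 = 0.05452 (the turbulent correlation is not needed).
Darcy-Weisbach: ΔP = f(L/D)(ρV²/2) = 0.05452·(231/0.24)·(1740·0.01293²/2) = 0.05452·962.5·0.1455 = 7.634 Pa.
Head loss h_f = ΔP/(ρg) = 7.634/(1740·9.81) = 4.47×10^-4 m.

h_f ≈ 4.47×10^-4 m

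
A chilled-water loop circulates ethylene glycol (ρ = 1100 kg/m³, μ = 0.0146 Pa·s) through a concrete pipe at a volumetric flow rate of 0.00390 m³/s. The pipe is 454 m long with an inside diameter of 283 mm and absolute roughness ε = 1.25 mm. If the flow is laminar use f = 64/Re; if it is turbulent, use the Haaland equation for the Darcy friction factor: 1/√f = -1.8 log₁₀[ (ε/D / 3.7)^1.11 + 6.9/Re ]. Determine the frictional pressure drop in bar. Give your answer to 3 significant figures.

ΔP ≈ 0.00164 bar

Cross-sectional area A = πD²/4 = π(0.283)²/4 = 0.0629 m²; mean velocity V = Q/A = 0.0039/0.0629 = 0.062 m/s.
Reynolds number Re = ρVD/μ = 1100 · 0.062 · 0.283 / 0.0146 = 1322.
Re < 2300 → laminar flow, so f = 64/Re = 64/1322 = 0.04841 (the turbulent correlation is not needed).
Darcy-Weisbach: ΔP = f(L/D)(ρV²/2) = 0.04841·(454/0.283)·(1100·0.062²/2) = 0.04841·1604·2.114 = 164.2 Pa.
ΔP = 164.2 Pa = 0.00164 bar.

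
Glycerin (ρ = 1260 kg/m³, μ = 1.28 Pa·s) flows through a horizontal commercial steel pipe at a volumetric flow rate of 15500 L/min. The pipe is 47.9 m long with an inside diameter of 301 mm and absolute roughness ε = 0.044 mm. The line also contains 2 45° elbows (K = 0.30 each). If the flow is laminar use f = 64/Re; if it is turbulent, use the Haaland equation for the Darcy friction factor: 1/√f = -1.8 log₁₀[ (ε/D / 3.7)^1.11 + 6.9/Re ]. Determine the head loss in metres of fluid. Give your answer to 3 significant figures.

h_f ≈ 6.76 m

Q = 15500 L/min = 15500/60000 = 0.2583 m³/s.
Cross-sectional area A = πD²/4 = π(0.301)²/4 = 0.07116 m²; mean velocity V = Q/A = 0.2583/0.07116 = 3.63 m/s.
Reynolds number Re = ρVD/μ = 1260 · 3.63 · 0.301 / 1.28 = 1076.
Re < 2300 → laminar flow, so f = 64/Re = 64/1076 = 0.0595 (the turbulent correlation is not needed).
Total minor-loss coefficient ΣK = 2·0.3 = 0.6.
ΔP = [f·L/D + ΣK]·(ρV²/2) = [0.0595·47.9/0.301 + 0.6]·(1260·3.63²/2) = [9.468 + 0.6]·8303 = 8.36e+04 Pa.
Head loss h_f = ΔP/(ρg) = 8.36e+04/(1260·9.81) = 6.76 m.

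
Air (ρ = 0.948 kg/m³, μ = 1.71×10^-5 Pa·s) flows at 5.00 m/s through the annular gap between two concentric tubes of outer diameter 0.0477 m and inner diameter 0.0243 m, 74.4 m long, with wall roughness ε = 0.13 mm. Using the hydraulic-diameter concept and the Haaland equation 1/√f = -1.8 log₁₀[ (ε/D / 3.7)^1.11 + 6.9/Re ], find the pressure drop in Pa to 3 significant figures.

Hydraulic diameter D_h = 4A/P = D_o - D_i = 0.0477 - 0.0243 = 0.0234 m.
Re = ρVD_h/μ = 0.948·5·0.0234/1.71e-05 = 6486.
ε/D_h = 0.00013/0.0234 = 0.00556; Haaland gives 1/√f = -1.8 log₁₀[0.000734+0.00106] = 4.941, so f = 0.04096.
ΔP = f(L/D_h)(ρV²/2) = 0.04096·74.4/0.0234·11.85 = 1543 Pa.

ΔP ≈ 1540 Pa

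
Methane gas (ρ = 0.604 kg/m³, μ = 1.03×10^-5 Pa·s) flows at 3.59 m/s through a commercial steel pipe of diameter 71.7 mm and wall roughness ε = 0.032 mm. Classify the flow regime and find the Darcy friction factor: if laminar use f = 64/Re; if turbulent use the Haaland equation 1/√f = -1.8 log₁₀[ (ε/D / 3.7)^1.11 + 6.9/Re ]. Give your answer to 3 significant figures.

Re = ρVD/μ = 0.604·3.59·0.0717/1.03e-05 = 1.509e+04.
Re > 4000 → turbulent. ε/D = 3.2e-05/0.0717 = 0.000446; Haaland: 1/√f = -1.8 log₁₀[4.47e-05 + 0.000457] = 5.939, so f = 0.02835.

f ≈ 0.0284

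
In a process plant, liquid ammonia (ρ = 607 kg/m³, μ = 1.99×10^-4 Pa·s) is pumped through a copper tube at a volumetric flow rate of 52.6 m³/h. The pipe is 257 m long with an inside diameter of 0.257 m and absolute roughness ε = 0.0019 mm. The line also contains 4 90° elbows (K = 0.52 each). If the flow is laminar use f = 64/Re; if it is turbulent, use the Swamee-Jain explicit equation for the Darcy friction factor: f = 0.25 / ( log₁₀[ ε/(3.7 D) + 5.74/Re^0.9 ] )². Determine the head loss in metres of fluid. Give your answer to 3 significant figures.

h_f ≈ 0.0703 m

Q = 52.6 m³/h = 52.6/3600 = 0.01461 m³/s.
Cross-sectional area A = πD²/4 = π(0.257)²/4 = 0.05187 m²; mean velocity V = Q/A = 0.01461/0.05187 = 0.2817 m/s.
Reynolds number Re = ρVD/μ = 607 · 0.2817 · 0.257 / 0.000199 = 2.208e+05.
Re > 4000 → turbulent. Relative roughness ε/D = 1.9e-06/0.257 = 7.39e-06. Swamee-Jain: f = 0.25/(log₁₀[7.39e-06/3.7 + 5.74/2.208e+05^0.9])² = 0.25/(log₁₀[2e-06 + 8.9e-05])² = 0.25/(-4.041)² = 0.01531.
Total minor-loss coefficient ΣK = 4·0.52 = 2.08.
ΔP = [f·L/D + ΣK]·(ρV²/2) = [0.01531·257/0.257 + 2.08]·(607·0.2817²/2) = [15.31 + 2.08]·24.08 = 418.7 Pa.
Head loss h_f = ΔP/(ρg) = 418.7/(607·9.81) = 0.0703 m.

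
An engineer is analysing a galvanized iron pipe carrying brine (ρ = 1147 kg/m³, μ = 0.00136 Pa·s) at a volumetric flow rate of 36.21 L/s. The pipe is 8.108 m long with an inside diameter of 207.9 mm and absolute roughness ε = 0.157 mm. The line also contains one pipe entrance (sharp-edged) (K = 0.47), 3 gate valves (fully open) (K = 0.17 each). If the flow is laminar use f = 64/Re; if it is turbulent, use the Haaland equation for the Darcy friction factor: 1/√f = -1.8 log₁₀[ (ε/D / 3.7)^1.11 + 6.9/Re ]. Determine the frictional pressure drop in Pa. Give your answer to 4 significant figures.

Q = 36.21 L/s = 36.21/1000 = 0.03621 m³/s.
Cross-sectional area A = πD²/4 = π(0.2079)²/4 = 0.03395 m²; mean velocity V = Q/A = 0.03621/0.03395 = 1.067 m/s.
Reynolds number Re = ρVD/μ = 1147 · 1.067 · 0.2079 / 0.00136 = 1.87e+05.
Re > 4000 → turbulent. Relative roughness ε/D = 0.000157/0.2079 = 0.000755. Haaland: 1/√f = -1.8 log₁₀[(0.000755/3.7)^1.11 + 6.9/1.87e+05] = -1.8 log₁₀[8.02e-05 + 3.69e-05] = 7.077, so f = 0.01997.
Total minor-loss coefficient ΣK = 1·0.47 + 3·0.17 = 0.98.
ΔP = [f·L/D + ΣK]·(ρV²/2) = [0.01997·8.108/0.2079 + 0.98]·(1147·1.067²/2) = [0.7787 + 0.98]·652.5 = 1148 Pa.

ΔP ≈ 1148 Pa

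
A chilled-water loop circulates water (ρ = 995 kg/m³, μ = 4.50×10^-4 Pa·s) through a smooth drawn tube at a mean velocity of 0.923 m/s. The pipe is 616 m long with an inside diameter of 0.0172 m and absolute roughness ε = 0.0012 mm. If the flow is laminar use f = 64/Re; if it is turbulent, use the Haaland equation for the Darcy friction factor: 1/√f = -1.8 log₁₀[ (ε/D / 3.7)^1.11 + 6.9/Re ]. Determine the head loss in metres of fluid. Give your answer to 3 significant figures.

Reynolds number Re = ρVD/μ = 995 · 0.923 · 0.0172 / 0.00045 = 3.51e+04.
Re > 4000 → turbulent. Relative roughness ε/D = 1.2e-06/0.0172 = 6.98e-05. Haaland: 1/√f = -1.8 log₁₀[(6.98e-05/3.7)^1.11 + 6.9/3.51e+04] = -1.8 log₁₀[5.7e-06 + 0.000197] = 6.649, so f = 0.02262.
Darcy-Weisbach: ΔP = f(L/D)(ρV²/2) = 0.02262·(616/0.0172)·(995·0.923²/2) = 0.02262·3.581e+04·423.8 = 3.433e+05 Pa.
Head loss h_f = ΔP/(ρg) = 3.433e+05/(995·9.81) = 35.2 m.

h_f ≈ 35.2 m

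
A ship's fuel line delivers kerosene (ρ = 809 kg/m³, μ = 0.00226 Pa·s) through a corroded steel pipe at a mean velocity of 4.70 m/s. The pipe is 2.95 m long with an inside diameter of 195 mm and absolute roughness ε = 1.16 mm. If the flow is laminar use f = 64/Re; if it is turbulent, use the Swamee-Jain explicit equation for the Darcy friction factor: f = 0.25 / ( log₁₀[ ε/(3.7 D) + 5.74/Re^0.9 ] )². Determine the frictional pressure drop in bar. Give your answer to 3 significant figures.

ΔP ≈ 0.0438 bar

Reynolds number Re = ρVD/μ = 809 · 4.7 · 0.195 / 0.00226 = 3.281e+05.
Re > 4000 → turbulent. Relative roughness ε/D = 0.00116/0.195 = 0.00595. Swamee-Jain: f = 0.25/(log₁₀[0.00595/3.7 + 5.74/3.281e+05^0.9])² = 0.25/(log₁₀[0.00161 + 6.23e-05])² = 0.25/(-2.777)² = 0.03241.
Darcy-Weisbach: ΔP = f(L/D)(ρV²/2) = 0.03241·(2.95/0.195)·(809·4.7²/2) = 0.03241·15.13·8935 = 4381 Pa.
ΔP = 4381 Pa = 0.0438 bar.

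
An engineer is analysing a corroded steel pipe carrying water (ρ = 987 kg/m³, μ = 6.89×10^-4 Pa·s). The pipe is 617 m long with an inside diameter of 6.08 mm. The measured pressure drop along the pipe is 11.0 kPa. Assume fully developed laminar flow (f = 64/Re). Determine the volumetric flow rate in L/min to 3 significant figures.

For laminar flow, f = 64/Re with Re = ρVD/μ, so Darcy-Weisbach reduces to ΔP = 32μLV/D². Solving for V: V = ΔP·D²/(32μL) = 1.1e+04·(0.00608)²/(32·0.000689·617) = 0.02989 m/s.
Check: Re = ρVD/μ = 987·0.02989·0.00608/0.000689 = 260.3 < 2300, so the laminar assumption holds.
Q = V·A = 0.02989·(π/4·0.00608²) = 8.678e-07 m³/s = 0.0521 L/min.

Q ≈ 0.0521 L/min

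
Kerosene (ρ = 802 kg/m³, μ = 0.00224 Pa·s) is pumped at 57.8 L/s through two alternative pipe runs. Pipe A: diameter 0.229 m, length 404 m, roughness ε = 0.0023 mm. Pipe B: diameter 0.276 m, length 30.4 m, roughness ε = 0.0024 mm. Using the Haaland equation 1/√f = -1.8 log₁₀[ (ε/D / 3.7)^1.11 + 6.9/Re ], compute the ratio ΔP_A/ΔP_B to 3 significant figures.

ΔP_A/ΔP_B ≈ 32.5

Pipe A: V = Q/A = 0.0578/0.04119 = 1.403 m/s; Re = 1.151e+05; ε/D = 1e-05; Haaland → f = 0.01735; ΔP_A = f(L/D)(ρV²/2) = 2.418e+04 Pa.
Pipe B: V = Q/A = 0.0578/0.05983 = 0.9661 m/s; Re = 9.547e+04; ε/D = 8.7e-06; Haaland → f = 0.01803; ΔP_B = f(L/D)(ρV²/2) = 743.2 Pa.
ΔP_A/ΔP_B = 2.418e+04/743.2 = 32.5.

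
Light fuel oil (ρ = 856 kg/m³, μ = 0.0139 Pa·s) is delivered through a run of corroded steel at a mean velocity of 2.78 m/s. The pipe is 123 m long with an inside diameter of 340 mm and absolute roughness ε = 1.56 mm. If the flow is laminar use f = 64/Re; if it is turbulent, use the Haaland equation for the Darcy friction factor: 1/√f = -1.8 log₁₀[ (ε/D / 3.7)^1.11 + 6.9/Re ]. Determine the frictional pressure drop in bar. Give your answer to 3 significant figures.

ΔP ≈ 0.373 bar

Reynolds number Re = ρVD/μ = 856 · 2.78 · 0.34 / 0.0139 = 5.821e+04.
Re > 4000 → turbulent. Relative roughness ε/D = 0.00156/0.34 = 0.00459. Haaland: 1/√f = -1.8 log₁₀[(0.00459/3.7)^1.11 + 6.9/5.821e+04] = -1.8 log₁₀[0.000594 + 0.000119] = 5.665, so f = 0.03116.
Darcy-Weisbach: ΔP = f(L/D)(ρV²/2) = 0.03116·(123/0.34)·(856·2.78²/2) = 0.03116·361.8·3308 = 3.729e+04 Pa.
ΔP = 3.729e+04 Pa = 0.373 bar.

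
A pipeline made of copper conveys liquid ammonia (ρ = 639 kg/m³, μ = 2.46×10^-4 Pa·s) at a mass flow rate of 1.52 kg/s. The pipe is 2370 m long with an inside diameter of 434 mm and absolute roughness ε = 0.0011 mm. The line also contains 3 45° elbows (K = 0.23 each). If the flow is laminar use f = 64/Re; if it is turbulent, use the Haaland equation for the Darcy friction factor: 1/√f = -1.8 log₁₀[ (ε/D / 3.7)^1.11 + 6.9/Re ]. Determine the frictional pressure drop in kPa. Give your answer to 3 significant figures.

A = πD²/4 = π(0.434)²/4 = 0.1479 m²; mean velocity V = ṁ/(ρA) = 1.52/(639 · 0.1479) = 0.01608 m/s.
Reynolds number Re = ρVD/μ = 639 · 0.01608 · 0.434 / 0.000246 = 1.813e+04.
Re > 4000 → turbulent. Relative roughness ε/D = 1.1e-06/0.434 = 2.53e-06. Haaland: 1/√f = -1.8 log₁₀[(2.53e-06/3.7)^1.11 + 6.9/1.813e+04] = -1.8 log₁₀[1.44e-07 + 0.000381] = 6.155, so f = 0.0264.
Total minor-loss coefficient ΣK = 3·0.23 = 0.69.
ΔP = [f·L/D + ΣK]·(ρV²/2) = [0.0264·2370/0.434 + 0.69]·(639·0.01608²/2) = [144.2 + 0.69]·0.08261 = 11.97 Pa.
ΔP = 11.97 Pa = 0.0120 kPa.

ΔP ≈ 0.0120 kPa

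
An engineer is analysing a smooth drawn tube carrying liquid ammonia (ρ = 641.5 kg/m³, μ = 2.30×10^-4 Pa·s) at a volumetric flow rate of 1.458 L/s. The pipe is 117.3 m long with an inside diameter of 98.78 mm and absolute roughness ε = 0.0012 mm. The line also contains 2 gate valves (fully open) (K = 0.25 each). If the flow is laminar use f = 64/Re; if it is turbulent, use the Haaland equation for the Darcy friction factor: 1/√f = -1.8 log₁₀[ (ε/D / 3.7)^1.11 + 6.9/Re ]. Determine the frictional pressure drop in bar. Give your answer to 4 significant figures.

Q = 1.458 L/s = 1.458/1000 = 0.001458 m³/s.
Cross-sectional area A = πD²/4 = π(0.09878)²/4 = 0.007664 m²; mean velocity V = Q/A = 0.001458/0.007664 = 0.1903 m/s.
Reynolds number Re = ρVD/μ = 641.5 · 0.1903 · 0.09878 / 0.00023 = 5.242e+04.
Re > 4000 → turbulent. Relative roughness ε/D = 1.2e-06/0.09878 = 1.21e-05. Haaland: 1/√f = -1.8 log₁₀[(1.21e-05/3.7)^1.11 + 6.9/5.242e+04] = -1.8 log₁₀[8.19e-07 + 0.000132] = 6.98, so f = 0.02052.
Total minor-loss coefficient ΣK = 2·0.25 = 0.5.
ΔP = [f·L/D + ΣK]·(ρV²/2) = [0.02052·117.3/0.09878 + 0.5]·(641.5·0.1903²/2) = [24.37 + 0.5]·11.61 = 288.8 Pa.
ΔP = 288.8 Pa = 0.002888 bar.

ΔP ≈ 0.002888 bar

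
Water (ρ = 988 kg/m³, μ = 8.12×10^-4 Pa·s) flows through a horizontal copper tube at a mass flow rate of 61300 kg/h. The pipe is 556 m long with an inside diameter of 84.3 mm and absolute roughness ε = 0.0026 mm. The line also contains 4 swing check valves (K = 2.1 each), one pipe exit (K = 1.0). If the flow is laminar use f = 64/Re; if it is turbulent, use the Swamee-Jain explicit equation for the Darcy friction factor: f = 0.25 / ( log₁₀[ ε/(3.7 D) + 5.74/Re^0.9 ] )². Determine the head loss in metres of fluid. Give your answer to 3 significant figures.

h_f ≈ 51.3 m

ṁ = 61300 kg/h = 61300/3600 = 17.03 kg/s.
A = πD²/4 = π(0.0843)²/4 = 0.005581 m²; mean velocity V = ṁ/(ρA) = 17.03/(988 · 0.005581) = 3.088 m/s.
Reynolds number Re = ρVD/μ = 988 · 3.088 · 0.0843 / 0.000812 = 3.167e+05.
Re > 4000 → turbulent. Relative roughness ε/D = 2.6e-06/0.0843 = 3.08e-05. Swamee-Jain: f = 0.25/(log₁₀[3.08e-05/3.7 + 5.74/3.167e+05^0.9])² = 0.25/(log₁₀[8.34e-06 + 6.43e-05])² = 0.25/(-4.139)² = 0.01459.
Total minor-loss coefficient ΣK = 4·2.1 + 1·1 = 9.4.
ΔP = [f·L/D + ΣK]·(ρV²/2) = [0.01459·556/0.0843 + 9.4]·(988·3.088²/2) = [96.26 + 9.4]·4710 = 4.977e+05 Pa.
Head loss h_f = ΔP/(ρg) = 4.977e+05/(988·9.81) = 51.3 m.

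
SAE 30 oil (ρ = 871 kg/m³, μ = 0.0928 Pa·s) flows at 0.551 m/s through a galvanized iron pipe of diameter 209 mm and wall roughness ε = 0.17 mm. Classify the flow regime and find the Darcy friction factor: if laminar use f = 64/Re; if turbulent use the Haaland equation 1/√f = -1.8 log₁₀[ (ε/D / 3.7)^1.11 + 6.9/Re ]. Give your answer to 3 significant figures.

f ≈ 0.0592

Re = ρVD/μ = 871·0.551·0.209/0.0928 = 1081.
Re < 2300 → laminar, so f = 64/Re = 0.05921 (roughness is irrelevant in laminar flow).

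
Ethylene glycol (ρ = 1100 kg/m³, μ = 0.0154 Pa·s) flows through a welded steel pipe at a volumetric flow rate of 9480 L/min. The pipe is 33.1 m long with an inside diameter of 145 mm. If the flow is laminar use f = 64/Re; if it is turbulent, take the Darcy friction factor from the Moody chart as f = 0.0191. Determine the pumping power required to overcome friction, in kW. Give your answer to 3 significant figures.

P ≈ 34.7 kW

Q = 9480 L/min = 9480/60000 = 0.158 m³/s.
Cross-sectional area A = πD²/4 = π(0.145)²/4 = 0.01651 m²; mean velocity V = Q/A = 0.158/0.01651 = 9.568 m/s.
Reynolds number Re = ρVD/μ = 1100 · 9.568 · 0.145 / 0.0154 = 9.91e+04.
Re > 4000 → turbulent; use the Moody-chart value f = 0.0191.
Darcy-Weisbach: ΔP = f(L/D)(ρV²/2) = 0.0191·(33.1/0.145)·(1100·9.568²/2) = 0.0191·228.3·5.035e+04 = 2.195e+05 Pa.
Pumping power P = QΔP = 0.158·2.195e+05 = 34690 W = 34.7 kW.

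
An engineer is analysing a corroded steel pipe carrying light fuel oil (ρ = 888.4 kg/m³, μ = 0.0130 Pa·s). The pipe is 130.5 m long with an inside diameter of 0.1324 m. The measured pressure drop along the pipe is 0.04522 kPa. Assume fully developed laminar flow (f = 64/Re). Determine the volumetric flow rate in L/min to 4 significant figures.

For laminar flow, f = 64/Re with Re = ρVD/μ, so Darcy-Weisbach reduces to ΔP = 32μLV/D². Solving for V: V = ΔP·D²/(32μL) = 45.22·(0.1324)²/(32·0.013·130.5) = 0.0146 m/s.
Check: Re = ρVD/μ = 888.4·0.0146·0.1324/0.013 = 132.1 < 2300, so the laminar assumption holds.
Q = V·A = 0.0146·(π/4·0.1324²) = 0.000201 m³/s = 12.06 L/min.

Q ≈ 12.06 L/min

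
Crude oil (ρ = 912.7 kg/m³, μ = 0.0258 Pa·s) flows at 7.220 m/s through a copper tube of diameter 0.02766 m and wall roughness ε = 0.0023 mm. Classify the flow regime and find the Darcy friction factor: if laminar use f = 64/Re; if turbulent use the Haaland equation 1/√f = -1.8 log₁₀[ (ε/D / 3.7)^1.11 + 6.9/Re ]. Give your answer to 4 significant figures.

f ≈ 0.03413

Re = ρVD/μ = 912.7·7.22·0.02766/0.0258 = 7065.
Re > 4000 → turbulent. ε/D = 2.3e-06/0.02766 = 8.32e-05; Haaland: 1/√f = -1.8 log₁₀[6.92e-06 + 0.000977] = 5.413, so f = 0.03413.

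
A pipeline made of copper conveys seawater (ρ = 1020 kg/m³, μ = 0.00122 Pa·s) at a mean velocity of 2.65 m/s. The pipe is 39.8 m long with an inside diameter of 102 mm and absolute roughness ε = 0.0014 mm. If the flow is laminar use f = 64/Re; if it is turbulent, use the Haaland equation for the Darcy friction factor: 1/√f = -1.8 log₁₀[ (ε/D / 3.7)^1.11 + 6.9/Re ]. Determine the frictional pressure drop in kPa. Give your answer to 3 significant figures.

Reynolds number Re = ρVD/μ = 1020 · 2.65 · 0.102 / 0.00122 = 2.26e+05.
Re > 4000 → turbulent. Relative roughness ε/D = 1.4e-06/0.102 = 1.37e-05. Haaland: 1/√f = -1.8 log₁₀[(1.37e-05/3.7)^1.11 + 6.9/2.26e+05] = -1.8 log₁₀[9.37e-07 + 3.05e-05] = 8.104, so f = 0.01523.
Darcy-Weisbach: ΔP = f(L/D)(ρV²/2) = 0.01523·(39.8/0.102)·(1020·2.65²/2) = 0.01523·390.2·3581 = 2.128e+04 Pa.
ΔP = 2.128e+04 Pa = 21.3 kPa.

ΔP ≈ 21.3 kPa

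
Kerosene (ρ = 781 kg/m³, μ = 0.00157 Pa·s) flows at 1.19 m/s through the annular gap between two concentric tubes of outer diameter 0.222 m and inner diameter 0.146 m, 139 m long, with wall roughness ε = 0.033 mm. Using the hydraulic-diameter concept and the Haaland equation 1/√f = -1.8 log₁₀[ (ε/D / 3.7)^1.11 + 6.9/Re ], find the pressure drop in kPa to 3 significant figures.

ΔP ≈ 22.7 kPa

Hydraulic diameter D_h = 4A/P = D_o - D_i = 0.222 - 0.146 = 0.076 m.
Re = ρVD_h/μ = 781·1.19·0.076/0.00157 = 4.499e+04.
ε/D_h = 3.3e-05/0.076 = 0.000434; Haaland gives 1/√f = -1.8 log₁₀[4.34e-05+0.000153] = 6.671, so f = 0.02247.
ΔP = f(L/D_h)(ρV²/2) = 0.02247·139/0.076·553 = 2.273e+04 Pa.
ΔP = 22.7 kPa.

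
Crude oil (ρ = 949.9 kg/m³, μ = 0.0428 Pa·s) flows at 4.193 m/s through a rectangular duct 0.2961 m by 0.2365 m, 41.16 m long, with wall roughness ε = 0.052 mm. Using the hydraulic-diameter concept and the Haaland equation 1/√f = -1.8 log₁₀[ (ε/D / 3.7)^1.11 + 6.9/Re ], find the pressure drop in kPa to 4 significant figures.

ΔP ≈ 32.51 kPa

Hydraulic diameter D_h = 4A/P = 4·(0.2961·0.2365)/(2·(0.2961+0.2365)) = 0.2801/1.065 = 0.263 m.
Re = ρVD_h/μ = 949.9·4.193·0.263/0.0428 = 2.447e+04.
ε/D_h = 5.2e-05/0.263 = 0.000198; Haaland gives 1/√f = -1.8 log₁₀[1.81e-05+0.000282] = 6.341, so f = 0.02487.
ΔP = f(L/D_h)(ρV²/2) = 0.02487·41.16/0.263·8350 = 3.251e+04 Pa.
ΔP = 32.51 kPa.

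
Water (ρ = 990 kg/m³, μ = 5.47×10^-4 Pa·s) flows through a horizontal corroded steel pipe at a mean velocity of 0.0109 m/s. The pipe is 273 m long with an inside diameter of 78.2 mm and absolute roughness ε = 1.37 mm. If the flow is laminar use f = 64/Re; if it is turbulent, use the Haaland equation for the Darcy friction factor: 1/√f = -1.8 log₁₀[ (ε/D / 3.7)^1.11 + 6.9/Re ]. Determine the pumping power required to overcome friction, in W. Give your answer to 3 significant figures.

P ≈ 4.46×10^-4 W

Reynolds number Re = ρVD/μ = 990 · 0.0109 · 0.0782 / 0.000547 = 1543.
Re < 2300 → laminar flow, so f = 64/Re = 64/1543 = 0.04149 (the turbulent correlation is not needed).
Darcy-Weisbach: ΔP = f(L/D)(ρV²/2) = 0.04149·(273/0.0782)·(990·0.0109²/2) = 0.04149·3491·0.05881 = 8.518 Pa.
Q = V·A = 0.0109·0.004803 = 5.235e-05 m³/s.
Pumping power P = QΔP = 5.235e-05·8.518 = 4.459×10^-4 W = 4.46×10^-4 W.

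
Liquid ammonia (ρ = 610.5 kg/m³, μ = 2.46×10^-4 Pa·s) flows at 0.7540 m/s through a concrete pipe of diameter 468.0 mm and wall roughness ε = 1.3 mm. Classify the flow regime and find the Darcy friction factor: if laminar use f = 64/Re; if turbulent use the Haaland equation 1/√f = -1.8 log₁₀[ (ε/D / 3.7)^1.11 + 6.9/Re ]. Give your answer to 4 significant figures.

f ≈ 0.02581

Re = ρVD/μ = 610.5·0.754·0.468/0.000246 = 8.757e+05.
Re > 4000 → turbulent. ε/D = 0.0013/0.468 = 0.00278; Haaland: 1/√f = -1.8 log₁₀[0.00034 + 7.88e-06] = 6.225, so f = 0.02581.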